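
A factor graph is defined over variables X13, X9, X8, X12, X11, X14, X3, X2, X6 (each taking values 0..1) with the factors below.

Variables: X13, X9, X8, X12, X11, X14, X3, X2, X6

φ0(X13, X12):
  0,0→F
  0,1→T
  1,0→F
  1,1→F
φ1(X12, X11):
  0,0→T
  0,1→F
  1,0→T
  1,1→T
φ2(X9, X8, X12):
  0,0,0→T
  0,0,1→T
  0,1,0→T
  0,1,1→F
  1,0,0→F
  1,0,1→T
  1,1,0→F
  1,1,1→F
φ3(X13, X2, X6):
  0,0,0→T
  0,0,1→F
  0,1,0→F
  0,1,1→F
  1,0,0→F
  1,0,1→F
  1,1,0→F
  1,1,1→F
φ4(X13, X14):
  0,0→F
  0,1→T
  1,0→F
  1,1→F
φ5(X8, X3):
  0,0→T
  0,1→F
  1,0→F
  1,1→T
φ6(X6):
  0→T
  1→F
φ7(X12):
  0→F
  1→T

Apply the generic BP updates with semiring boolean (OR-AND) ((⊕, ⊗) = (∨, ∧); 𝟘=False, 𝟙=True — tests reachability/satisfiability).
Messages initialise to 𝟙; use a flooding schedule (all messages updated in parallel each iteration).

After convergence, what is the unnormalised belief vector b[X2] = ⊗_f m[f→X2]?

b[X2] = [T, F]

init: all messages = 𝟙 over 2 values
r1 m[φ0→X13] = [T, F]
r1 m[φ0→X12] = [F, T]
r1 m[φ1→X12] = [T, T]
r1 m[φ1→X11] = [T, T]
r1 m[φ2→X9] = [T, T]
r1 m[φ2→X8] = [T, T]
r1 m[φ2→X12] = [T, T]
r1 m[φ3→X13] = [T, F]
r1 m[φ3→X2] = [T, F]
r1 m[φ3→X6] = [T, F]
r1 m[φ4→X13] = [T, F]
r1 m[φ4→X14] = [F, T]
r1 m[φ5→X8] = [T, T]
r1 m[φ5→X3] = [T, T]
r1 m[φ6→X6] = [T, F]
r1 m[φ7→X12] = [F, T]
r1 m[X13→φ0] = [T, T]
r1 m[X13→φ3] = [T, T]
r1 m[X13→φ4] = [T, T]
r1 m[X9→φ2] = [T, T]
r1 m[X8→φ2] = [T, T]
r1 m[X8→φ5] = [T, T]
r1 m[X12→φ0] = [T, T]
r1 m[X12→φ1] = [T, T]
r1 m[X12→φ2] = [T, T]
r1 m[X12→φ7] = [T, T]
r1 m[X11→φ1] = [T, T]
r1 m[X14→φ4] = [T, T]
r1 m[X3→φ5] = [T, T]
r1 m[X2→φ3] = [T, T]
r1 m[X6→φ3] = [T, T]
r1 m[X6→φ6] = [T, T]
r2 m[φ0→X13] = [T, F]
r2 m[φ0→X12] = [F, T]
r2 m[φ1→X12] = [T, T]
r2 m[φ1→X11] = [T, T]
r2 m[φ2→X9] = [T, T]
r2 m[φ2→X8] = [T, T]
r2 m[φ2→X12] = [T, T]
r2 m[φ3→X13] = [T, F]
r2 m[φ3→X2] = [T, F]
r2 m[φ3→X6] = [T, F]
r2 m[φ4→X13] = [T, F]
r2 m[φ4→X14] = [F, T]
r2 m[φ5→X8] = [T, T]
r2 m[φ5→X3] = [T, T]
r2 m[φ6→X6] = [T, F]
r2 m[φ7→X12] = [F, T]
r2 m[X13→φ0] = [T, F]
r2 m[X13→φ3] = [T, F]
r2 m[X13→φ4] = [T, F]
r2 m[X9→φ2] = [T, T]
r2 m[X8→φ2] = [T, T]
r2 m[X8→φ5] = [T, T]
r2 m[X12→φ0] = [F, T]
r2 m[X12→φ1] = [F, T]
r2 m[X12→φ2] = [F, T]
r2 m[X12→φ7] = [F, T]
r2 m[X11→φ1] = [T, T]
r2 m[X14→φ4] = [T, T]
r2 m[X3→φ5] = [T, T]
r2 m[X2→φ3] = [T, T]
r2 m[X6→φ3] = [T, F]
r2 m[X6→φ6] = [T, F]
r3 m[φ0→X13] = [T, F]
r3 m[φ0→X12] = [F, T]
r3 m[φ1→X12] = [T, T]
r3 m[φ1→X11] = [T, T]
r3 m[φ2→X9] = [T, T]
r3 m[φ2→X8] = [T, F]
r3 m[φ2→X12] = [T, T]
r3 m[φ3→X13] = [T, F]
r3 m[φ3→X2] = [T, F]
r3 m[φ3→X6] = [T, F]
r3 m[φ4→X13] = [T, F]
r3 m[φ4→X14] = [F, T]
r3 m[φ5→X8] = [T, T]
r3 m[φ5→X3] = [T, T]
r3 m[φ6→X6] = [T, F]
r3 m[φ7→X12] = [F, T]
r3 m[X13→φ0] = [T, F]
r3 m[X13→φ3] = [T, F]
r3 m[X13→φ4] = [T, F]
r3 m[X9→φ2] = [T, T]
r3 m[X8→φ2] = [T, T]
r3 m[X8→φ5] = [T, T]
r3 m[X12→φ0] = [F, T]
r3 m[X12→φ1] = [F, T]
r3 m[X12→φ2] = [F, T]
r3 m[X12→φ7] = [F, T]
r3 m[X11→φ1] = [T, T]
r3 m[X14→φ4] = [T, T]
r3 m[X3→φ5] = [T, T]
r3 m[X2→φ3] = [T, T]
r3 m[X6→φ3] = [T, F]
r3 m[X6→φ6] = [T, F]
r4 m[φ0→X13] = [T, F]
r4 m[φ0→X12] = [F, T]
r4 m[φ1→X12] = [T, T]
r4 m[φ1→X11] = [T, T]
r4 m[φ2→X9] = [T, T]
r4 m[φ2→X8] = [T, F]
r4 m[φ2→X12] = [T, T]
r4 m[φ3→X13] = [T, F]
r4 m[φ3→X2] = [T, F]
r4 m[φ3→X6] = [T, F]
r4 m[φ4→X13] = [T, F]
r4 m[φ4→X14] = [F, T]
r4 m[φ5→X8] = [T, T]
r4 m[φ5→X3] = [T, T]
r4 m[φ6→X6] = [T, F]
r4 m[φ7→X12] = [F, T]
r4 m[X13→φ0] = [T, F]
r4 m[X13→φ3] = [T, F]
r4 m[X13→φ4] = [T, F]
r4 m[X9→φ2] = [T, T]
r4 m[X8→φ2] = [T, T]
r4 m[X8→φ5] = [T, F]
r4 m[X12→φ0] = [F, T]
r4 m[X12→φ1] = [F, T]
r4 m[X12→φ2] = [F, T]
r4 m[X12→φ7] = [F, T]
r4 m[X11→φ1] = [T, T]
r4 m[X14→φ4] = [T, T]
r4 m[X3→φ5] = [T, T]
r4 m[X2→φ3] = [T, T]
r4 m[X6→φ3] = [T, F]
r4 m[X6→φ6] = [T, F]
r5 m[φ0→X13] = [T, F]
r5 m[φ0→X12] = [F, T]
r5 m[φ1→X12] = [T, T]
r5 m[φ1→X11] = [T, T]
r5 m[φ2→X9] = [T, T]
r5 m[φ2→X8] = [T, F]
r5 m[φ2→X12] = [T, T]
r5 m[φ3→X13] = [T, F]
r5 m[φ3→X2] = [T, F]
r5 m[φ3→X6] = [T, F]
r5 m[φ4→X13] = [T, F]
r5 m[φ4→X14] = [F, T]
r5 m[φ5→X8] = [T, T]
r5 m[φ5→X3] = [T, F]
r5 m[φ6→X6] = [T, F]
r5 m[φ7→X12] = [F, T]
r5 m[X13→φ0] = [T, F]
r5 m[X13→φ3] = [T, F]
r5 m[X13→φ4] = [T, F]
r5 m[X9→φ2] = [T, T]
r5 m[X8→φ2] = [T, T]
r5 m[X8→φ5] = [T, F]
r5 m[X12→φ0] = [F, T]
r5 m[X12→φ1] = [F, T]
r5 m[X12→φ2] = [F, T]
r5 m[X12→φ7] = [F, T]
r5 m[X11→φ1] = [T, T]
r5 m[X14→φ4] = [T, T]
r5 m[X3→φ5] = [T, T]
r5 m[X2→φ3] = [T, T]
r5 m[X6→φ3] = [T, F]
r5 m[X6→φ6] = [T, F]
r6 m[φ0→X13] = [T, F]
r6 m[φ0→X12] = [F, T]
r6 m[φ1→X12] = [T, T]
r6 m[φ1→X11] = [T, T]
r6 m[φ2→X9] = [T, T]
r6 m[φ2→X8] = [T, F]
r6 m[φ2→X12] = [T, T]
r6 m[φ3→X13] = [T, F]
r6 m[φ3→X2] = [T, F]
r6 m[φ3→X6] = [T, F]
r6 m[φ4→X13] = [T, F]
r6 m[φ4→X14] = [F, T]
r6 m[φ5→X8] = [T, T]
r6 m[φ5→X3] = [T, F]
r6 m[φ6→X6] = [T, F]
r6 m[φ7→X12] = [F, T]
r6 m[X13→φ0] = [T, F]
r6 m[X13→φ3] = [T, F]
r6 m[X13→φ4] = [T, F]
r6 m[X9→φ2] = [T, T]
r6 m[X8→φ2] = [T, T]
r6 m[X8→φ5] = [T, F]
r6 m[X12→φ0] = [F, T]
r6 m[X12→φ1] = [F, T]
r6 m[X12→φ2] = [F, T]
r6 m[X12→φ7] = [F, T]
r6 m[X11→φ1] = [T, T]
r6 m[X14→φ4] = [T, T]
r6 m[X3→φ5] = [T, T]
r6 m[X2→φ3] = [T, T]
r6 m[X6→φ3] = [T, F]
r6 m[X6→φ6] = [T, F]
fixed point reached at round 6
b[X2] = ⊗ incoming = [T, F]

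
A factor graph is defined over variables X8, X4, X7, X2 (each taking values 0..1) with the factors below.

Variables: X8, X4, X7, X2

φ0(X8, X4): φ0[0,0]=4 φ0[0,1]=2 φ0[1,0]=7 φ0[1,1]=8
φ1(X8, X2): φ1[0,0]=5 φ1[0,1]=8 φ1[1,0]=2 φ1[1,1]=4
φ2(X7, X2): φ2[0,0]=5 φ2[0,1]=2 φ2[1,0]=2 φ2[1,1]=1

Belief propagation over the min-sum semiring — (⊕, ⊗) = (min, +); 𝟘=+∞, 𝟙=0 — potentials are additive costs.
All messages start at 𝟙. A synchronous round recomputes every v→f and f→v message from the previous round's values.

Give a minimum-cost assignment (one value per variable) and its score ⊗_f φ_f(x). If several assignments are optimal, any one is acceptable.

assignment: (X8=0, X4=1, X7=1, X2=0); score = 9

init: all messages = 𝟙 over 2 values
r1 m[φ0→X8] = [2, 7]
r1 m[φ0→X4] = [4, 2]
r1 m[φ1→X8] = [5, 2]
r1 m[φ1→X2] = [2, 4]
r1 m[φ2→X7] = [2, 1]
r1 m[φ2→X2] = [2, 1]
r1 m[X8→φ0] = [0, 0]
r1 m[X8→φ1] = [0, 0]
r1 m[X4→φ0] = [0, 0]
r1 m[X7→φ2] = [0, 0]
r1 m[X2→φ1] = [0, 0]
r1 m[X2→φ2] = [0, 0]
r2 m[φ0→X8] = [2, 7]
r2 m[φ0→X4] = [4, 2]
r2 m[φ1→X8] = [5, 2]
r2 m[φ1→X2] = [2, 4]
r2 m[φ2→X7] = [2, 1]
r2 m[φ2→X2] = [2, 1]
r2 m[X8→φ0] = [5, 2]
r2 m[X8→φ1] = [2, 7]
r2 m[X4→φ0] = [0, 0]
r2 m[X7→φ2] = [0, 0]
r2 m[X2→φ1] = [2, 1]
r2 m[X2→φ2] = [2, 4]
r3 m[φ0→X8] = [2, 7]
r3 m[φ0→X4] = [9, 7]
r3 m[φ1→X8] = [7, 4]
r3 m[φ1→X2] = [7, 10]
r3 m[φ2→X7] = [6, 4]
r3 m[φ2→X2] = [2, 1]
r3 m[X8→φ0] = [5, 2]
r3 m[X8→φ1] = [2, 7]
r3 m[X4→φ0] = [0, 0]
r3 m[X7→φ2] = [0, 0]
r3 m[X2→φ1] = [2, 1]
r3 m[X2→φ2] = [2, 4]
r4 m[φ0→X8] = [2, 7]
r4 m[φ0→X4] = [9, 7]
r4 m[φ1→X8] = [7, 4]
r4 m[φ1→X2] = [7, 10]
r4 m[φ2→X7] = [6, 4]
r4 m[φ2→X2] = [2, 1]
r4 m[X8→φ0] = [7, 4]
r4 m[X8→φ1] = [2, 7]
r4 m[X4→φ0] = [0, 0]
r4 m[X7→φ2] = [0, 0]
r4 m[X2→φ1] = [2, 1]
r4 m[X2→φ2] = [7, 10]
r5 m[φ0→X8] = [2, 7]
r5 m[φ0→X4] = [11, 9]
r5 m[φ1→X8] = [7, 4]
r5 m[φ1→X2] = [7, 10]
r5 m[φ2→X7] = [12, 9]
r5 m[φ2→X2] = [2, 1]
r5 m[X8→φ0] = [7, 4]
r5 m[X8→φ1] = [2, 7]
r5 m[X4→φ0] = [0, 0]
r5 m[X7→φ2] = [0, 0]
r5 m[X2→φ1] = [2, 1]
r5 m[X2→φ2] = [7, 10]
r6 m[φ0→X8] = [2, 7]
r6 m[φ0→X4] = [11, 9]
r6 m[φ1→X8] = [7, 4]
r6 m[φ1→X2] = [7, 10]
r6 m[φ2→X7] = [12, 9]
r6 m[φ2→X2] = [2, 1]
r6 m[X8→φ0] = [7, 4]
r6 m[X8→φ1] = [2, 7]
r6 m[X4→φ0] = [0, 0]
r6 m[X7→φ2] = [0, 0]
r6 m[X2→φ1] = [2, 1]
r6 m[X2→φ2] = [7, 10]
fixed point reached at round 6
traceback from X8: (X8=0, X4=1, X7=1, X2=0), score=9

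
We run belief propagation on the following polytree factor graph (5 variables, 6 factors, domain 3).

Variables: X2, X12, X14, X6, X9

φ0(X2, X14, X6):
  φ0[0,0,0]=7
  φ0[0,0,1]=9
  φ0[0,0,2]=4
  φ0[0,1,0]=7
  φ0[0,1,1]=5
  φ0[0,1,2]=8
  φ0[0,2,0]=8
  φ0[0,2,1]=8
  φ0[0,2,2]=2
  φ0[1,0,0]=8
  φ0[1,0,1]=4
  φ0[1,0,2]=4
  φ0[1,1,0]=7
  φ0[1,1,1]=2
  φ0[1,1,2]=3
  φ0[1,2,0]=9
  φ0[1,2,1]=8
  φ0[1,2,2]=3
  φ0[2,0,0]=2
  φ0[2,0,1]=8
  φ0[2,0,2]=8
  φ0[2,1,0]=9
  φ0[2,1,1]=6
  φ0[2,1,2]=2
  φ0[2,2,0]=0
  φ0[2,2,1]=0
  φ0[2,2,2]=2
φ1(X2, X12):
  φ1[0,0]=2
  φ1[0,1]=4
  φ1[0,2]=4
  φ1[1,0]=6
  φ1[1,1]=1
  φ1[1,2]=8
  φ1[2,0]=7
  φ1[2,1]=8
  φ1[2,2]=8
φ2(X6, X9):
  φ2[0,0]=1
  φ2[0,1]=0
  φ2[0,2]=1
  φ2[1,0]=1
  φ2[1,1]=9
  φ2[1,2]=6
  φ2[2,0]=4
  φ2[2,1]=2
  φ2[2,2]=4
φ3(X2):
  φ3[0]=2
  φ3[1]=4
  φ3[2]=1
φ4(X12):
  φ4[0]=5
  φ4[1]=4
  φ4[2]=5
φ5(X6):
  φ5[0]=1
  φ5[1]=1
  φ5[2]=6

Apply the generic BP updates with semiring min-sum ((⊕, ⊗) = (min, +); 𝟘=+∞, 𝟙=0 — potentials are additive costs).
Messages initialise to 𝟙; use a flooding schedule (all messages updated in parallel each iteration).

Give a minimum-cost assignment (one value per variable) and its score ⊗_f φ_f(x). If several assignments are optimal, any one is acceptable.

init: all messages = 𝟙 over 3 values
r1 m[φ0→X2] = [2, 2, 0]
r1 m[φ0→X14] = [2, 2, 0]
r1 m[φ0→X6] = [0, 0, 2]
r1 m[φ1→X2] = [2, 1, 7]
r1 m[φ1→X12] = [2, 1, 4]
r1 m[φ2→X6] = [0, 1, 2]
r1 m[φ2→X9] = [1, 0, 1]
r1 m[φ3→X2] = [2, 4, 1]
r1 m[φ4→X12] = [5, 4, 5]
r1 m[φ5→X6] = [1, 1, 6]
r1 m[X2→φ0] = [0, 0, 0]
r1 m[X2→φ1] = [0, 0, 0]
r1 m[X2→φ3] = [0, 0, 0]
r1 m[X12→φ1] = [0, 0, 0]
r1 m[X12→φ4] = [0, 0, 0]
r1 m[X14→φ0] = [0, 0, 0]
r1 m[X6→φ0] = [0, 0, 0]
r1 m[X6→φ2] = [0, 0, 0]
r1 m[X6→φ5] = [0, 0, 0]
r1 m[X9→φ2] = [0, 0, 0]
r2 m[φ0→X2] = [2, 2, 0]
r2 m[φ0→X14] = [2, 2, 0]
r2 m[φ0→X6] = [0, 0, 2]
r2 m[φ1→X2] = [2, 1, 7]
r2 m[φ1→X12] = [2, 1, 4]
r2 m[φ2→X6] = [0, 1, 2]
r2 m[φ2→X9] = [1, 0, 1]
r2 m[φ3→X2] = [2, 4, 1]
r2 m[φ4→X12] = [5, 4, 5]
r2 m[φ5→X6] = [1, 1, 6]
r2 m[X2→φ0] = [4, 5, 8]
r2 m[X2→φ1] = [4, 6, 1]
r2 m[X2→φ3] = [4, 3, 7]
r2 m[X12→φ1] = [5, 4, 5]
r2 m[X12→φ4] = [2, 1, 4]
r2 m[X14→φ0] = [0, 0, 0]
r2 m[X6→φ0] = [1, 2, 8]
r2 m[X6→φ2] = [1, 1, 8]
r2 m[X6→φ5] = [0, 1, 4]
r2 m[X9→φ2] = [0, 0, 0]
r3 m[φ0→X2] = [7, 4, 1]
r3 m[φ0→X14] = [11, 9, 9]
r3 m[φ0→X6] = [8, 7, 6]
r3 m[φ1→X2] = [7, 5, 12]
r3 m[φ1→X12] = [6, 7, 8]
r3 m[φ2→X6] = [0, 1, 2]
r3 m[φ2→X9] = [2, 1, 2]
r3 m[φ3→X2] = [2, 4, 1]
r3 m[φ4→X12] = [5, 4, 5]
r3 m[φ5→X6] = [1, 1, 6]
r3 m[X2→φ0] = [4, 5, 8]
r3 m[X2→φ1] = [4, 6, 1]
r3 m[X2→φ3] = [4, 3, 7]
r3 m[X12→φ1] = [5, 4, 5]
r3 m[X12→φ4] = [2, 1, 4]
r3 m[X14→φ0] = [0, 0, 0]
r3 m[X6→φ0] = [1, 2, 8]
r3 m[X6→φ2] = [1, 1, 8]
r3 m[X6→φ5] = [0, 1, 4]
r3 m[X9→φ2] = [0, 0, 0]
r4 m[φ0→X2] = [7, 4, 1]
r4 m[φ0→X14] = [11, 9, 9]
r4 m[φ0→X6] = [8, 7, 6]
r4 m[φ1→X2] = [7, 5, 12]
r4 m[φ1→X12] = [6, 7, 8]
r4 m[φ2→X6] = [0, 1, 2]
r4 m[φ2→X9] = [2, 1, 2]
r4 m[φ3→X2] = [2, 4, 1]
r4 m[φ4→X12] = [5, 4, 5]
r4 m[φ5→X6] = [1, 1, 6]
r4 m[X2→φ0] = [9, 9, 13]
r4 m[X2→φ1] = [9, 8, 2]
r4 m[X2→φ3] = [14, 9, 13]
r4 m[X12→φ1] = [5, 4, 5]
r4 m[X12→φ4] = [6, 7, 8]
r4 m[X14→φ0] = [0, 0, 0]
r4 m[X6→φ0] = [1, 2, 8]
r4 m[X6→φ2] = [9, 8, 12]
r4 m[X6→φ5] = [8, 8, 8]
r4 m[X9→φ2] = [0, 0, 0]
r5 m[φ0→X2] = [7, 4, 1]
r5 m[φ0→X14] = [15, 13, 14]
r5 m[φ0→X6] = [13, 11, 11]
r5 m[φ1→X2] = [7, 5, 12]
r5 m[φ1→X12] = [9, 9, 10]
r5 m[φ2→X6] = [0, 1, 2]
r5 m[φ2→X9] = [9, 9, 10]
r5 m[φ3→X2] = [2, 4, 1]
r5 m[φ4→X12] = [5, 4, 5]
r5 m[φ5→X6] = [1, 1, 6]
r5 m[X2→φ0] = [9, 9, 13]
r5 m[X2→φ1] = [9, 8, 2]
r5 m[X2→φ3] = [14, 9, 13]
r5 m[X12→φ1] = [5, 4, 5]
r5 m[X12→φ4] = [6, 7, 8]
r5 m[X14→φ0] = [0, 0, 0]
r5 m[X6→φ0] = [1, 2, 8]
r5 m[X6→φ2] = [9, 8, 12]
r5 m[X6→φ5] = [8, 8, 8]
r5 m[X9→φ2] = [0, 0, 0]
r6 m[φ0→X2] = [7, 4, 1]
r6 m[φ0→X14] = [15, 13, 14]
r6 m[φ0→X6] = [13, 11, 11]
r6 m[φ1→X2] = [7, 5, 12]
r6 m[φ1→X12] = [9, 9, 10]
r6 m[φ2→X6] = [0, 1, 2]
r6 m[φ2→X9] = [9, 9, 10]
r6 m[φ3→X2] = [2, 4, 1]
r6 m[φ4→X12] = [5, 4, 5]
r6 m[φ5→X6] = [1, 1, 6]
r6 m[X2→φ0] = [9, 9, 13]
r6 m[X2→φ1] = [9, 8, 2]
r6 m[X2→φ3] = [14, 9, 13]
r6 m[X12→φ1] = [5, 4, 5]
r6 m[X12→φ4] = [9, 9, 10]
r6 m[X14→φ0] = [0, 0, 0]
r6 m[X6→φ0] = [1, 2, 8]
r6 m[X6→φ2] = [14, 12, 17]
r6 m[X6→φ5] = [13, 12, 13]
r6 m[X9→φ2] = [0, 0, 0]
r7 m[φ0→X2] = [7, 4, 1]
r7 m[φ0→X14] = [15, 13, 14]
r7 m[φ0→X6] = [13, 11, 11]
r7 m[φ1→X2] = [7, 5, 12]
r7 m[φ1→X12] = [9, 9, 10]
r7 m[φ2→X6] = [0, 1, 2]
r7 m[φ2→X9] = [13, 14, 15]
r7 m[φ3→X2] = [2, 4, 1]
r7 m[φ4→X12] = [5, 4, 5]
r7 m[φ5→X6] = [1, 1, 6]
r7 m[X2→φ0] = [9, 9, 13]
r7 m[X2→φ1] = [9, 8, 2]
r7 m[X2→φ3] = [14, 9, 13]
r7 m[X12→φ1] = [5, 4, 5]
r7 m[X12→φ4] = [9, 9, 10]
r7 m[X14→φ0] = [0, 0, 0]
r7 m[X6→φ0] = [1, 2, 8]
r7 m[X6→φ2] = [14, 12, 17]
r7 m[X6→φ5] = [13, 12, 13]
r7 m[X9→φ2] = [0, 0, 0]
r8 m[φ0→X2] = [7, 4, 1]
r8 m[φ0→X14] = [15, 13, 14]
r8 m[φ0→X6] = [13, 11, 11]
r8 m[φ1→X2] = [7, 5, 12]
r8 m[φ1→X12] = [9, 9, 10]
r8 m[φ2→X6] = [0, 1, 2]
r8 m[φ2→X9] = [13, 14, 15]
r8 m[φ3→X2] = [2, 4, 1]
r8 m[φ4→X12] = [5, 4, 5]
r8 m[φ5→X6] = [1, 1, 6]
r8 m[X2→φ0] = [9, 9, 13]
r8 m[X2→φ1] = [9, 8, 2]
r8 m[X2→φ3] = [14, 9, 13]
r8 m[X12→φ1] = [5, 4, 5]
r8 m[X12→φ4] = [9, 9, 10]
r8 m[X14→φ0] = [0, 0, 0]
r8 m[X6→φ0] = [1, 2, 8]
r8 m[X6→φ2] = [14, 12, 17]
r8 m[X6→φ5] = [13, 12, 13]
r8 m[X9→φ2] = [0, 0, 0]
fixed point reached at round 8
traceback from X2: (X2=1, X12=1, X14=1, X6=1, X9=0), score=13

assignment: (X2=1, X12=1, X14=1, X6=1, X9=0); score = 13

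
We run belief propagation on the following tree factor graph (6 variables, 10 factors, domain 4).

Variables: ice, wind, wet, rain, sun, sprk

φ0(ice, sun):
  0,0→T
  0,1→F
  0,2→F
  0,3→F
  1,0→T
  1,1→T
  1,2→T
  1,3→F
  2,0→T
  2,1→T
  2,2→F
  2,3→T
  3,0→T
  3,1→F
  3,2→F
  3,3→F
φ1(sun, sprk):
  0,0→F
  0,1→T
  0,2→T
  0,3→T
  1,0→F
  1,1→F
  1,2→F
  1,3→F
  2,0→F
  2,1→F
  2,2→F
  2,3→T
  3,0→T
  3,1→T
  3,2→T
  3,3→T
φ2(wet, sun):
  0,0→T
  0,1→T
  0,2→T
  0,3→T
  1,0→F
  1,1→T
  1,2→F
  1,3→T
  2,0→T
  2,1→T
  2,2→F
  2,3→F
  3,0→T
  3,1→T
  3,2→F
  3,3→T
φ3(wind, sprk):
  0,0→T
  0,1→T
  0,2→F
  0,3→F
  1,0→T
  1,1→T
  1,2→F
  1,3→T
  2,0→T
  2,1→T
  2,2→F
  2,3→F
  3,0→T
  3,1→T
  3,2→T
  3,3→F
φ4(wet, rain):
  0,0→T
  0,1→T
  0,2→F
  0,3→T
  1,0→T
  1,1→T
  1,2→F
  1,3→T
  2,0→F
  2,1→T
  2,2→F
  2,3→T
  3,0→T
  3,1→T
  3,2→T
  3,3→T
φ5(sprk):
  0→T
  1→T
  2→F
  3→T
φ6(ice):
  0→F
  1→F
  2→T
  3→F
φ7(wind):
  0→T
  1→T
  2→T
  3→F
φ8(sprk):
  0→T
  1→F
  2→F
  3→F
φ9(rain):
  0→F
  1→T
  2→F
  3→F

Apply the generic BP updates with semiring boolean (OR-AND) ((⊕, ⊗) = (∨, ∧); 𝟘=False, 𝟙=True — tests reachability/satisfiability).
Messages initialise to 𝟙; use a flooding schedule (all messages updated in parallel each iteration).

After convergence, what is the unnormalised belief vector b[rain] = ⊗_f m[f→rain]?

init: all messages = 𝟙 over 4 values
r1 m[φ0→ice] = [T, T, T, T]
r1 m[φ0→sun] = [T, T, T, T]
r1 m[φ1→sun] = [T, F, T, T]
r1 m[φ1→sprk] = [T, T, T, T]
r1 m[φ2→wet] = [T, T, T, T]
r1 m[φ2→sun] = [T, T, T, T]
r1 m[φ3→wind] = [T, T, T, T]
r1 m[φ3→sprk] = [T, T, T, T]
r1 m[φ4→wet] = [T, T, T, T]
r1 m[φ4→rain] = [T, T, T, T]
r1 m[φ5→sprk] = [T, T, F, T]
r1 m[φ6→ice] = [F, F, T, F]
r1 m[φ7→wind] = [T, T, T, F]
r1 m[φ8→sprk] = [T, F, F, F]
r1 m[φ9→rain] = [F, T, F, F]
r1 m[ice→φ0] = [T, T, T, T]
r1 m[ice→φ6] = [T, T, T, T]
r1 m[wind→φ3] = [T, T, T, T]
r1 m[wind→φ7] = [T, T, T, T]
r1 m[wet→φ2] = [T, T, T, T]
r1 m[wet→φ4] = [T, T, T, T]
r1 m[rain→φ4] = [T, T, T, T]
r1 m[rain→φ9] = [T, T, T, T]
r1 m[sun→φ0] = [T, T, T, T]
r1 m[sun→φ1] = [T, T, T, T]
r1 m[sun→φ2] = [T, T, T, T]
r1 m[sprk→φ1] = [T, T, T, T]
r1 m[sprk→φ3] = [T, T, T, T]
r1 m[sprk→φ5] = [T, T, T, T]
r1 m[sprk→φ8] = [T, T, T, T]
r2 m[φ0→ice] = [T, T, T, T]
r2 m[φ0→sun] = [T, T, T, T]
r2 m[φ1→sun] = [T, F, T, T]
r2 m[φ1→sprk] = [T, T, T, T]
r2 m[φ2→wet] = [T, T, T, T]
r2 m[φ2→sun] = [T, T, T, T]
r2 m[φ3→wind] = [T, T, T, T]
r2 m[φ3→sprk] = [T, T, T, T]
r2 m[φ4→wet] = [T, T, T, T]
r2 m[φ4→rain] = [T, T, T, T]
r2 m[φ5→sprk] = [T, T, F, T]
r2 m[φ6→ice] = [F, F, T, F]
r2 m[φ7→wind] = [T, T, T, F]
r2 m[φ8→sprk] = [T, F, F, F]
r2 m[φ9→rain] = [F, T, F, F]
r2 m[ice→φ0] = [F, F, T, F]
r2 m[ice→φ6] = [T, T, T, T]
r2 m[wind→φ3] = [T, T, T, F]
r2 m[wind→φ7] = [T, T, T, T]
r2 m[wet→φ2] = [T, T, T, T]
r2 m[wet→φ4] = [T, T, T, T]
r2 m[rain→φ4] = [F, T, F, F]
r2 m[rain→φ9] = [T, T, T, T]
r2 m[sun→φ0] = [T, F, T, T]
r2 m[sun→φ1] = [T, T, T, T]
r2 m[sun→φ2] = [T, F, T, T]
r2 m[sprk→φ1] = [T, F, F, F]
r2 m[sprk→φ3] = [T, F, F, F]
r2 m[sprk→φ5] = [T, F, F, F]
r2 m[sprk→φ8] = [T, T, F, T]
r3 m[φ0→ice] = [T, T, T, T]
r3 m[φ0→sun] = [T, T, F, T]
r3 m[φ1→sun] = [F, F, F, T]
r3 m[φ1→sprk] = [T, T, T, T]
r3 m[φ2→wet] = [T, T, T, T]
r3 m[φ2→sun] = [T, T, T, T]
r3 m[φ3→wind] = [T, T, T, T]
r3 m[φ3→sprk] = [T, T, F, T]
r3 m[φ4→wet] = [T, T, T, T]
r3 m[φ4→rain] = [T, T, T, T]
r3 m[φ5→sprk] = [T, T, F, T]
r3 m[φ6→ice] = [F, F, T, F]
r3 m[φ7→wind] = [T, T, T, F]
r3 m[φ8→sprk] = [T, F, F, F]
r3 m[φ9→rain] = [F, T, F, F]
r3 m[ice→φ0] = [F, F, T, F]
r3 m[ice→φ6] = [T, T, T, T]
r3 m[wind→φ3] = [T, T, T, F]
r3 m[wind→φ7] = [T, T, T, T]
r3 m[wet→φ2] = [T, T, T, T]
r3 m[wet→φ4] = [T, T, T, T]
r3 m[rain→φ4] = [F, T, F, F]
r3 m[rain→φ9] = [T, T, T, T]
r3 m[sun→φ0] = [T, F, T, T]
r3 m[sun→φ1] = [T, T, T, T]
r3 m[sun→φ2] = [T, F, T, T]
r3 m[sprk→φ1] = [T, F, F, F]
r3 m[sprk→φ3] = [T, F, F, F]
r3 m[sprk→φ5] = [T, F, F, F]
r3 m[sprk→φ8] = [T, T, F, T]
r4 m[φ0→ice] = [T, T, T, T]
r4 m[φ0→sun] = [T, T, F, T]
r4 m[φ1→sun] = [F, F, F, T]
r4 m[φ1→sprk] = [T, T, T, T]
r4 m[φ2→wet] = [T, T, T, T]
r4 m[φ2→sun] = [T, T, T, T]
r4 m[φ3→wind] = [T, T, T, T]
r4 m[φ3→sprk] = [T, T, F, T]
r4 m[φ4→wet] = [T, T, T, T]
r4 m[φ4→rain] = [T, T, T, T]
r4 m[φ5→sprk] = [T, T, F, T]
r4 m[φ6→ice] = [F, F, T, F]
r4 m[φ7→wind] = [T, T, T, F]
r4 m[φ8→sprk] = [T, F, F, F]
r4 m[φ9→rain] = [F, T, F, F]
r4 m[ice→φ0] = [F, F, T, F]
r4 m[ice→φ6] = [T, T, T, T]
r4 m[wind→φ3] = [T, T, T, F]
r4 m[wind→φ7] = [T, T, T, T]
r4 m[wet→φ2] = [T, T, T, T]
r4 m[wet→φ4] = [T, T, T, T]
r4 m[rain→φ4] = [F, T, F, F]
r4 m[rain→φ9] = [T, T, T, T]
r4 m[sun→φ0] = [F, F, F, T]
r4 m[sun→φ1] = [T, T, F, T]
r4 m[sun→φ2] = [F, F, F, T]
r4 m[sprk→φ1] = [T, F, F, F]
r4 m[sprk→φ3] = [T, F, F, F]
r4 m[sprk→φ5] = [T, F, F, F]
r4 m[sprk→φ8] = [T, T, F, T]
r5 m[φ0→ice] = [F, F, T, F]
r5 m[φ0→sun] = [T, T, F, T]
r5 m[φ1→sun] = [F, F, F, T]
r5 m[φ1→sprk] = [T, T, T, T]
r5 m[φ2→wet] = [T, T, F, T]
r5 m[φ2→sun] = [T, T, T, T]
r5 m[φ3→wind] = [T, T, T, T]
r5 m[φ3→sprk] = [T, T, F, T]
r5 m[φ4→wet] = [T, T, T, T]
r5 m[φ4→rain] = [T, T, T, T]
r5 m[φ5→sprk] = [T, T, F, T]
r5 m[φ6→ice] = [F, F, T, F]
r5 m[φ7→wind] = [T, T, T, F]
r5 m[φ8→sprk] = [T, F, F, F]
r5 m[φ9→rain] = [F, T, F, F]
r5 m[ice→φ0] = [F, F, T, F]
r5 m[ice→φ6] = [T, T, T, T]
r5 m[wind→φ3] = [T, T, T, F]
r5 m[wind→φ7] = [T, T, T, T]
r5 m[wet→φ2] = [T, T, T, T]
r5 m[wet→φ4] = [T, T, T, T]
r5 m[rain→φ4] = [F, T, F, F]
r5 m[rain→φ9] = [T, T, T, T]
r5 m[sun→φ0] = [F, F, F, T]
r5 m[sun→φ1] = [T, T, F, T]
r5 m[sun→φ2] = [F, F, F, T]
r5 m[sprk→φ1] = [T, F, F, F]
r5 m[sprk→φ3] = [T, F, F, F]
r5 m[sprk→φ5] = [T, F, F, F]
r5 m[sprk→φ8] = [T, T, F, T]
r6 m[φ0→ice] = [F, F, T, F]
r6 m[φ0→sun] = [T, T, F, T]
r6 m[φ1→sun] = [F, F, F, T]
r6 m[φ1→sprk] = [T, T, T, T]
r6 m[φ2→wet] = [T, T, F, T]
r6 m[φ2→sun] = [T, T, T, T]
r6 m[φ3→wind] = [T, T, T, T]
r6 m[φ3→sprk] = [T, T, F, T]
r6 m[φ4→wet] = [T, T, T, T]
r6 m[φ4→rain] = [T, T, T, T]
r6 m[φ5→sprk] = [T, T, F, T]
r6 m[φ6→ice] = [F, F, T, F]
r6 m[φ7→wind] = [T, T, T, F]
r6 m[φ8→sprk] = [T, F, F, F]
r6 m[φ9→rain] = [F, T, F, F]
r6 m[ice→φ0] = [F, F, T, F]
r6 m[ice→φ6] = [F, F, T, F]
r6 m[wind→φ3] = [T, T, T, F]
r6 m[wind→φ7] = [T, T, T, T]
r6 m[wet→φ2] = [T, T, T, T]
r6 m[wet→φ4] = [T, T, F, T]
r6 m[rain→φ4] = [F, T, F, F]
r6 m[rain→φ9] = [T, T, T, T]
r6 m[sun→φ0] = [F, F, F, T]
r6 m[sun→φ1] = [T, T, F, T]
r6 m[sun→φ2] = [F, F, F, T]
r6 m[sprk→φ1] = [T, F, F, F]
r6 m[sprk→φ3] = [T, F, F, F]
r6 m[sprk→φ5] = [T, F, F, F]
r6 m[sprk→φ8] = [T, T, F, T]
r7 m[φ0→ice] = [F, F, T, F]
r7 m[φ0→sun] = [T, T, F, T]
r7 m[φ1→sun] = [F, F, F, T]
r7 m[φ1→sprk] = [T, T, T, T]
r7 m[φ2→wet] = [T, T, F, T]
r7 m[φ2→sun] = [T, T, T, T]
r7 m[φ3→wind] = [T, T, T, T]
r7 m[φ3→sprk] = [T, T, F, T]
r7 m[φ4→wet] = [T, T, T, T]
r7 m[φ4→rain] = [T, T, T, T]
r7 m[φ5→sprk] = [T, T, F, T]
r7 m[φ6→ice] = [F, F, T, F]
r7 m[φ7→wind] = [T, T, T, F]
r7 m[φ8→sprk] = [T, F, F, F]
r7 m[φ9→rain] = [F, T, F, F]
r7 m[ice→φ0] = [F, F, T, F]
r7 m[ice→φ6] = [F, F, T, F]
r7 m[wind→φ3] = [T, T, T, F]
r7 m[wind→φ7] = [T, T, T, T]
r7 m[wet→φ2] = [T, T, T, T]
r7 m[wet→φ4] = [T, T, F, T]
r7 m[rain→φ4] = [F, T, F, F]
r7 m[rain→φ9] = [T, T, T, T]
r7 m[sun→φ0] = [F, F, F, T]
r7 m[sun→φ1] = [T, T, F, T]
r7 m[sun→φ2] = [F, F, F, T]
r7 m[sprk→φ1] = [T, F, F, F]
r7 m[sprk→φ3] = [T, F, F, F]
r7 m[sprk→φ5] = [T, F, F, F]
r7 m[sprk→φ8] = [T, T, F, T]
fixed point reached at round 7
b[rain] = ⊗ incoming = [F, T, F, F]

b[rain] = [F, T, F, F]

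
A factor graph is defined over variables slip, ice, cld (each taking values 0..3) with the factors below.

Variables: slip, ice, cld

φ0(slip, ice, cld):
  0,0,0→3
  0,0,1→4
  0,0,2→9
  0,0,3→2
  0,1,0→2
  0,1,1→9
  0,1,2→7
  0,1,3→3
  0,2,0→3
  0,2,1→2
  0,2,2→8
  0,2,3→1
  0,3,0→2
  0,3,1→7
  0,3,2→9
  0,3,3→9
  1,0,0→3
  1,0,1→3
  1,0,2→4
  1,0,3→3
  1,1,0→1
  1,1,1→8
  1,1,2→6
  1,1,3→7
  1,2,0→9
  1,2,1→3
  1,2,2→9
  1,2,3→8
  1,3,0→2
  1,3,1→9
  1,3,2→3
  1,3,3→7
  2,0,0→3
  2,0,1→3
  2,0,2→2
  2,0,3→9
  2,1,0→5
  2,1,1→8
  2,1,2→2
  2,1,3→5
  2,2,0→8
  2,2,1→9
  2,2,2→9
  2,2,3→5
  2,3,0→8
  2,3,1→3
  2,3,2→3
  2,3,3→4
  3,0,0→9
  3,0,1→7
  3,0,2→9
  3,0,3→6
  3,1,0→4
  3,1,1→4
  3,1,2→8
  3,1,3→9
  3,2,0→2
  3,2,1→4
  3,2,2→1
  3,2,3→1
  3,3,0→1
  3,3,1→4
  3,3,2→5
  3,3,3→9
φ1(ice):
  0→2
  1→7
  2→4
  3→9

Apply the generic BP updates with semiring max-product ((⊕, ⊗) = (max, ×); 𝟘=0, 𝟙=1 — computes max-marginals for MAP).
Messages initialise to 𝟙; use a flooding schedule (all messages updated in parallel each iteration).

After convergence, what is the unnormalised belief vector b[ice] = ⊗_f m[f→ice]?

init: all messages = 𝟙 over 4 values
r1 m[φ0→slip] = [9, 9, 9, 9]
r1 m[φ0→ice] = [9, 9, 9, 9]
r1 m[φ0→cld] = [9, 9, 9, 9]
r1 m[φ1→ice] = [2, 7, 4, 9]
r1 m[slip→φ0] = [1, 1, 1, 1]
r1 m[ice→φ0] = [1, 1, 1, 1]
r1 m[ice→φ1] = [1, 1, 1, 1]
r1 m[cld→φ0] = [1, 1, 1, 1]
r2 m[φ0→slip] = [9, 9, 9, 9]
r2 m[φ0→ice] = [9, 9, 9, 9]
r2 m[φ0→cld] = [9, 9, 9, 9]
r2 m[φ1→ice] = [2, 7, 4, 9]
r2 m[slip→φ0] = [1, 1, 1, 1]
r2 m[ice→φ0] = [2, 7, 4, 9]
r2 m[ice→φ1] = [9, 9, 9, 9]
r2 m[cld→φ0] = [1, 1, 1, 1]
r3 m[φ0→slip] = [81, 81, 72, 81]
r3 m[φ0→ice] = [9, 9, 9, 9]
r3 m[φ0→cld] = [72, 81, 81, 81]
r3 m[φ1→ice] = [2, 7, 4, 9]
r3 m[slip→φ0] = [1, 1, 1, 1]
r3 m[ice→φ0] = [2, 7, 4, 9]
r3 m[ice→φ1] = [9, 9, 9, 9]
r3 m[cld→φ0] = [1, 1, 1, 1]
r4 m[φ0→slip] = [81, 81, 72, 81]
r4 m[φ0→ice] = [9, 9, 9, 9]
r4 m[φ0→cld] = [72, 81, 81, 81]
r4 m[φ1→ice] = [2, 7, 4, 9]
r4 m[slip→φ0] = [1, 1, 1, 1]
r4 m[ice→φ0] = [2, 7, 4, 9]
r4 m[ice→φ1] = [9, 9, 9, 9]
r4 m[cld→φ0] = [1, 1, 1, 1]
fixed point reached at round 4
b[ice] = ⊗ incoming = [18, 63, 36, 81]

b[ice] = [18, 63, 36, 81]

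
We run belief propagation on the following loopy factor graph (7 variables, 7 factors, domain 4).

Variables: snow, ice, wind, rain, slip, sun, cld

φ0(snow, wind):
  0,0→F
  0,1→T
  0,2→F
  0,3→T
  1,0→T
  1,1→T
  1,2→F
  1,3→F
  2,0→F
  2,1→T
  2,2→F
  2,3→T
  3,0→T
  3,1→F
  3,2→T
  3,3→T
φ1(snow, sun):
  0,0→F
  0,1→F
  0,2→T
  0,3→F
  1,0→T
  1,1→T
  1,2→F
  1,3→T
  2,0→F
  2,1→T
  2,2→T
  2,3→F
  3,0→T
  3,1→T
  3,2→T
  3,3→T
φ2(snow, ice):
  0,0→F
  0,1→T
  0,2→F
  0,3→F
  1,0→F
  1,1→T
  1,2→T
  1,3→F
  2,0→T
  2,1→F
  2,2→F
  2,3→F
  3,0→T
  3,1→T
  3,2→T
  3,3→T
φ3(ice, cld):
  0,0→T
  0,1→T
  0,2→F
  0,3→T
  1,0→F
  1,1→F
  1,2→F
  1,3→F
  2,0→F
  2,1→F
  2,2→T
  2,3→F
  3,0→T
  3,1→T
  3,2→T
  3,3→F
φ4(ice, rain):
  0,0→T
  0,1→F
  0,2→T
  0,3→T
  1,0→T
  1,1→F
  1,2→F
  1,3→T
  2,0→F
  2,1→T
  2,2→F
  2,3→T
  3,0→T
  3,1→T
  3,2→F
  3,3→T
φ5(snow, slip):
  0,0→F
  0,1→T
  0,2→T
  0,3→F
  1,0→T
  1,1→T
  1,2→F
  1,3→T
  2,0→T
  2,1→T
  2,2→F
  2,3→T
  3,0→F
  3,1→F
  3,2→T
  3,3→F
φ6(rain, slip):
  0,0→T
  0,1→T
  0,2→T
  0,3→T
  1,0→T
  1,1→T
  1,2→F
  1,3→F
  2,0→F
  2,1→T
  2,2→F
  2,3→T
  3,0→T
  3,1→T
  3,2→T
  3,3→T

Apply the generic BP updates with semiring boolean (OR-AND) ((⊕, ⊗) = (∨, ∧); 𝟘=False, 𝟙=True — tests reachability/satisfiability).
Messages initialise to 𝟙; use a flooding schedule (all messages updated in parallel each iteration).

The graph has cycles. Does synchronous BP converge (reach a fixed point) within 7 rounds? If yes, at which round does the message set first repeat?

CONVERGED at round 5

init: all messages = 𝟙 over 4 values
r1 m[φ0→snow] = [T, T, T, T]
r1 m[φ0→wind] = [T, T, T, T]
r1 m[φ1→snow] = [T, T, T, T]
r1 m[φ1→sun] = [T, T, T, T]
r1 m[φ2→snow] = [T, T, T, T]
r1 m[φ2→ice] = [T, T, T, T]
r1 m[φ3→ice] = [T, F, T, T]
r1 m[φ3→cld] = [T, T, T, T]
r1 m[φ4→ice] = [T, T, T, T]
r1 m[φ4→rain] = [T, T, T, T]
r1 m[φ5→snow] = [T, T, T, T]
r1 m[φ5→slip] = [T, T, T, T]
r1 m[φ6→rain] = [T, T, T, T]
r1 m[φ6→slip] = [T, T, T, T]
r1 m[snow→φ0] = [T, T, T, T]
r1 m[snow→φ1] = [T, T, T, T]
r1 m[snow→φ2] = [T, T, T, T]
r1 m[snow→φ5] = [T, T, T, T]
r1 m[ice→φ2] = [T, T, T, T]
r1 m[ice→φ3] = [T, T, T, T]
r1 m[ice→φ4] = [T, T, T, T]
r1 m[wind→φ0] = [T, T, T, T]
r1 m[rain→φ4] = [T, T, T, T]
r1 m[rain→φ6] = [T, T, T, T]
r1 m[slip→φ5] = [T, T, T, T]
r1 m[slip→φ6] = [T, T, T, T]
r1 m[sun→φ1] = [T, T, T, T]
r1 m[cld→φ3] = [T, T, T, T]
r2 m[φ0→snow] = [T, T, T, T]
r2 m[φ0→wind] = [T, T, T, T]
r2 m[φ1→snow] = [T, T, T, T]
r2 m[φ1→sun] = [T, T, T, T]
r2 m[φ2→snow] = [T, T, T, T]
r2 m[φ2→ice] = [T, T, T, T]
r2 m[φ3→ice] = [T, F, T, T]
r2 m[φ3→cld] = [T, T, T, T]
r2 m[φ4→ice] = [T, T, T, T]
r2 m[φ4→rain] = [T, T, T, T]
r2 m[φ5→snow] = [T, T, T, T]
r2 m[φ5→slip] = [T, T, T, T]
r2 m[φ6→rain] = [T, T, T, T]
r2 m[φ6→slip] = [T, T, T, T]
r2 m[snow→φ0] = [T, T, T, T]
r2 m[snow→φ1] = [T, T, T, T]
r2 m[snow→φ2] = [T, T, T, T]
r2 m[snow→φ5] = [T, T, T, T]
r2 m[ice→φ2] = [T, F, T, T]
r2 m[ice→φ3] = [T, T, T, T]
r2 m[ice→φ4] = [T, F, T, T]
r2 m[wind→φ0] = [T, T, T, T]
r2 m[rain→φ4] = [T, T, T, T]
r2 m[rain→φ6] = [T, T, T, T]
r2 m[slip→φ5] = [T, T, T, T]
r2 m[slip→φ6] = [T, T, T, T]
r2 m[sun→φ1] = [T, T, T, T]
r2 m[cld→φ3] = [T, T, T, T]
r3 m[φ0→snow] = [T, T, T, T]
r3 m[φ0→wind] = [T, T, T, T]
r3 m[φ1→snow] = [T, T, T, T]
r3 m[φ1→sun] = [T, T, T, T]
r3 m[φ2→snow] = [F, T, T, T]
r3 m[φ2→ice] = [T, T, T, T]
r3 m[φ3→ice] = [T, F, T, T]
r3 m[φ3→cld] = [T, T, T, T]
r3 m[φ4→ice] = [T, T, T, T]
r3 m[φ4→rain] = [T, T, T, T]
r3 m[φ5→snow] = [T, T, T, T]
r3 m[φ5→slip] = [T, T, T, T]
r3 m[φ6→rain] = [T, T, T, T]
r3 m[φ6→slip] = [T, T, T, T]
r3 m[snow→φ0] = [T, T, T, T]
r3 m[snow→φ1] = [T, T, T, T]
r3 m[snow→φ2] = [T, T, T, T]
r3 m[snow→φ5] = [T, T, T, T]
r3 m[ice→φ2] = [T, F, T, T]
r3 m[ice→φ3] = [T, T, T, T]
r3 m[ice→φ4] = [T, F, T, T]
r3 m[wind→φ0] = [T, T, T, T]
r3 m[rain→φ4] = [T, T, T, T]
r3 m[rain→φ6] = [T, T, T, T]
r3 m[slip→φ5] = [T, T, T, T]
r3 m[slip→φ6] = [T, T, T, T]
r3 m[sun→φ1] = [T, T, T, T]
r3 m[cld→φ3] = [T, T, T, T]
r4 m[φ0→snow] = [T, T, T, T]
r4 m[φ0→wind] = [T, T, T, T]
r4 m[φ1→snow] = [T, T, T, T]
r4 m[φ1→sun] = [T, T, T, T]
r4 m[φ2→snow] = [F, T, T, T]
r4 m[φ2→ice] = [T, T, T, T]
r4 m[φ3→ice] = [T, F, T, T]
r4 m[φ3→cld] = [T, T, T, T]
r4 m[φ4→ice] = [T, T, T, T]
r4 m[φ4→rain] = [T, T, T, T]
r4 m[φ5→snow] = [T, T, T, T]
r4 m[φ5→slip] = [T, T, T, T]
r4 m[φ6→rain] = [T, T, T, T]
r4 m[φ6→slip] = [T, T, T, T]
r4 m[snow→φ0] = [F, T, T, T]
r4 m[snow→φ1] = [F, T, T, T]
r4 m[snow→φ2] = [T, T, T, T]
r4 m[snow→φ5] = [F, T, T, T]
r4 m[ice→φ2] = [T, F, T, T]
r4 m[ice→φ3] = [T, T, T, T]
r4 m[ice→φ4] = [T, F, T, T]
r4 m[wind→φ0] = [T, T, T, T]
r4 m[rain→φ4] = [T, T, T, T]
r4 m[rain→φ6] = [T, T, T, T]
r4 m[slip→φ5] = [T, T, T, T]
r4 m[slip→φ6] = [T, T, T, T]
r4 m[sun→φ1] = [T, T, T, T]
r4 m[cld→φ3] = [T, T, T, T]
r5 m[φ0→snow] = [T, T, T, T]
r5 m[φ0→wind] = [T, T, T, T]
r5 m[φ1→snow] = [T, T, T, T]
r5 m[φ1→sun] = [T, T, T, T]
r5 m[φ2→snow] = [F, T, T, T]
r5 m[φ2→ice] = [T, T, T, T]
r5 m[φ3→ice] = [T, F, T, T]
r5 m[φ3→cld] = [T, T, T, T]
r5 m[φ4→ice] = [T, T, T, T]
r5 m[φ4→rain] = [T, T, T, T]
r5 m[φ5→snow] = [T, T, T, T]
r5 m[φ5→slip] = [T, T, T, T]
r5 m[φ6→rain] = [T, T, T, T]
r5 m[φ6→slip] = [T, T, T, T]
r5 m[snow→φ0] = [F, T, T, T]
r5 m[snow→φ1] = [F, T, T, T]
r5 m[snow→φ2] = [T, T, T, T]
r5 m[snow→φ5] = [F, T, T, T]
r5 m[ice→φ2] = [T, F, T, T]
r5 m[ice→φ3] = [T, T, T, T]
r5 m[ice→φ4] = [T, F, T, T]
r5 m[wind→φ0] = [T, T, T, T]
r5 m[rain→φ4] = [T, T, T, T]
r5 m[rain→φ6] = [T, T, T, T]
r5 m[slip→φ5] = [T, T, T, T]
r5 m[slip→φ6] = [T, T, T, T]
r5 m[sun→φ1] = [T, T, T, T]
r5 m[cld→φ3] = [T, T, T, T]
fixed point reached at round 5
messages reach a fixed point at round 5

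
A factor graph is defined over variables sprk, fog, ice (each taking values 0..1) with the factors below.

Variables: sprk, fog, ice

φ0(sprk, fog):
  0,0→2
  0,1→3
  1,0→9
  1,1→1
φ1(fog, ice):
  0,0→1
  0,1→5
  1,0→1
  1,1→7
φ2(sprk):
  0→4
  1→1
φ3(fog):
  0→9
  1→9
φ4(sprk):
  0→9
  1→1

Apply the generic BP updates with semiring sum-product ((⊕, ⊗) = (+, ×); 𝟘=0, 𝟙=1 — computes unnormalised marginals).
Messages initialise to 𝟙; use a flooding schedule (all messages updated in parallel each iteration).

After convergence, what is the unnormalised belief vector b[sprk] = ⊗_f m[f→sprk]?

b[sprk] = [11664, 558]

init: all messages = 𝟙 over 2 values
r1 m[φ0→sprk] = [5, 10]
r1 m[φ0→fog] = [11, 4]
r1 m[φ1→fog] = [6, 8]
r1 m[φ1→ice] = [2, 12]
r1 m[φ2→sprk] = [4, 1]
r1 m[φ3→fog] = [9, 9]
r1 m[φ4→sprk] = [9, 1]
r1 m[sprk→φ0] = [1, 1]
r1 m[sprk→φ2] = [1, 1]
r1 m[sprk→φ4] = [1, 1]
r1 m[fog→φ0] = [1, 1]
r1 m[fog→φ1] = [1, 1]
r1 m[fog→φ3] = [1, 1]
r1 m[ice→φ1] = [1, 1]
r2 m[φ0→sprk] = [5, 10]
r2 m[φ0→fog] = [11, 4]
r2 m[φ1→fog] = [6, 8]
r2 m[φ1→ice] = [2, 12]
r2 m[φ2→sprk] = [4, 1]
r2 m[φ3→fog] = [9, 9]
r2 m[φ4→sprk] = [9, 1]
r2 m[sprk→φ0] = [36, 1]
r2 m[sprk→φ2] = [45, 10]
r2 m[sprk→φ4] = [20, 10]
r2 m[fog→φ0] = [54, 72]
r2 m[fog→φ1] = [99, 36]
r2 m[fog→φ3] = [66, 32]
r2 m[ice→φ1] = [1, 1]
r3 m[φ0→sprk] = [324, 558]
r3 m[φ0→fog] = [81, 109]
r3 m[φ1→fog] = [6, 8]
r3 m[φ1→ice] = [135, 747]
r3 m[φ2→sprk] = [4, 1]
r3 m[φ3→fog] = [9, 9]
r3 m[φ4→sprk] = [9, 1]
r3 m[sprk→φ0] = [36, 1]
r3 m[sprk→φ2] = [45, 10]
r3 m[sprk→φ4] = [20, 10]
r3 m[fog→φ0] = [54, 72]
r3 m[fog→φ1] = [99, 36]
r3 m[fog→φ3] = [66, 32]
r3 m[ice→φ1] = [1, 1]
r4 m[φ0→sprk] = [324, 558]
r4 m[φ0→fog] = [81, 109]
r4 m[φ1→fog] = [6, 8]
r4 m[φ1→ice] = [135, 747]
r4 m[φ2→sprk] = [4, 1]
r4 m[φ3→fog] = [9, 9]
r4 m[φ4→sprk] = [9, 1]
r4 m[sprk→φ0] = [36, 1]
r4 m[sprk→φ2] = [2916, 558]
r4 m[sprk→φ4] = [1296, 558]
r4 m[fog→φ0] = [54, 72]
r4 m[fog→φ1] = [729, 981]
r4 m[fog→φ3] = [486, 872]
r4 m[ice→φ1] = [1, 1]
r5 m[φ0→sprk] = [324, 558]
r5 m[φ0→fog] = [81, 109]
r5 m[φ1→fog] = [6, 8]
r5 m[φ1→ice] = [1710, 10512]
r5 m[φ2→sprk] = [4, 1]
r5 m[φ3→fog] = [9, 9]
r5 m[φ4→sprk] = [9, 1]
r5 m[sprk→φ0] = [36, 1]
r5 m[sprk→φ2] = [2916, 558]
r5 m[sprk→φ4] = [1296, 558]
r5 m[fog→φ0] = [54, 72]
r5 m[fog→φ1] = [729, 981]
r5 m[fog→φ3] = [486, 872]
r5 m[ice→φ1] = [1, 1]
r6 m[φ0→sprk] = [324, 558]
r6 m[φ0→fog] = [81, 109]
r6 m[φ1→fog] = [6, 8]
r6 m[φ1→ice] = [1710, 10512]
r6 m[φ2→sprk] = [4, 1]
r6 m[φ3→fog] = [9, 9]
r6 m[φ4→sprk] = [9, 1]
r6 m[sprk→φ0] = [36, 1]
r6 m[sprk→φ2] = [2916, 558]
r6 m[sprk→φ4] = [1296, 558]
r6 m[fog→φ0] = [54, 72]
r6 m[fog→φ1] = [729, 981]
r6 m[fog→φ3] = [486, 872]
r6 m[ice→φ1] = [1, 1]
fixed point reached at round 6
b[sprk] = ⊗ incoming = [11664, 558]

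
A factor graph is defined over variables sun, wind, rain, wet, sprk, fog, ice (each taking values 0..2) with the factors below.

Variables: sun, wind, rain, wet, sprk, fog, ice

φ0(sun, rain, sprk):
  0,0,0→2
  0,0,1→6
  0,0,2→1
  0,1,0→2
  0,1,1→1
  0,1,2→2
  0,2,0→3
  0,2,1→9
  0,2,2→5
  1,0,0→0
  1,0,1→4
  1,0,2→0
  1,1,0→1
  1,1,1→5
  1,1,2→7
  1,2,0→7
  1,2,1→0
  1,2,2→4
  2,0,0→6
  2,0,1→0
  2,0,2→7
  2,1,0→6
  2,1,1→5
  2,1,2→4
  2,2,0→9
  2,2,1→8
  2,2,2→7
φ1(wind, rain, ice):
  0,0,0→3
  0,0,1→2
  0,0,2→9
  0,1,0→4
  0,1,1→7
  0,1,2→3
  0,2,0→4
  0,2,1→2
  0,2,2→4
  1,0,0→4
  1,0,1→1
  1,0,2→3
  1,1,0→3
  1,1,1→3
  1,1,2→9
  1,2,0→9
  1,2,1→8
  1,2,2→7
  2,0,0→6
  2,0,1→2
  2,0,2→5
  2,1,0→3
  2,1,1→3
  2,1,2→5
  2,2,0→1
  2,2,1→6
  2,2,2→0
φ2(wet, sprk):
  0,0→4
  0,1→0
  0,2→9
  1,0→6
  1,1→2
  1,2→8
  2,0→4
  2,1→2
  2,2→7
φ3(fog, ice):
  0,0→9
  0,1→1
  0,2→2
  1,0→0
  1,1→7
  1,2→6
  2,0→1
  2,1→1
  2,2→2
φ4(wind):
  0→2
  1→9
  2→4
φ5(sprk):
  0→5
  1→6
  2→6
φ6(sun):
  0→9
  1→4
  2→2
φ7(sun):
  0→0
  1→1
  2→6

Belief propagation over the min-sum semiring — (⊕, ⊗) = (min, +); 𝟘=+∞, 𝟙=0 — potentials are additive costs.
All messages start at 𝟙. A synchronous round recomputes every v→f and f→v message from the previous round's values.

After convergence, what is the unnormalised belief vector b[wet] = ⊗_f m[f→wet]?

b[wet] = [16, 18, 18]

init: all messages = 𝟙 over 3 values
r1 m[φ0→sun] = [1, 0, 0]
r1 m[φ0→rain] = [0, 1, 0]
r1 m[φ0→sprk] = [0, 0, 0]
r1 m[φ1→wind] = [2, 1, 0]
r1 m[φ1→rain] = [1, 3, 0]
r1 m[φ1→ice] = [1, 1, 0]
r1 m[φ2→wet] = [0, 2, 2]
r1 m[φ2→sprk] = [4, 0, 7]
r1 m[φ3→fog] = [1, 0, 1]
r1 m[φ3→ice] = [0, 1, 2]
r1 m[φ4→wind] = [2, 9, 4]
r1 m[φ5→sprk] = [5, 6, 6]
r1 m[φ6→sun] = [9, 4, 2]
r1 m[φ7→sun] = [0, 1, 6]
r1 m[sun→φ0] = [0, 0, 0]
r1 m[sun→φ6] = [0, 0, 0]
r1 m[sun→φ7] = [0, 0, 0]
r1 m[wind→φ1] = [0, 0, 0]
r1 m[wind→φ4] = [0, 0, 0]
r1 m[rain→φ0] = [0, 0, 0]
r1 m[rain→φ1] = [0, 0, 0]
r1 m[wet→φ2] = [0, 0, 0]
r1 m[sprk→φ0] = [0, 0, 0]
r1 m[sprk→φ2] = [0, 0, 0]
r1 m[sprk→φ5] = [0, 0, 0]
r1 m[fog→φ3] = [0, 0, 0]
r1 m[ice→φ1] = [0, 0, 0]
r1 m[ice→φ3] = [0, 0, 0]
r2 m[φ0→sun] = [1, 0, 0]
r2 m[φ0→rain] = [0, 1, 0]
r2 m[φ0→sprk] = [0, 0, 0]
r2 m[φ1→wind] = [2, 1, 0]
r2 m[φ1→rain] = [1, 3, 0]
r2 m[φ1→ice] = [1, 1, 0]
r2 m[φ2→wet] = [0, 2, 2]
r2 m[φ2→sprk] = [4, 0, 7]
r2 m[φ3→fog] = [1, 0, 1]
r2 m[φ3→ice] = [0, 1, 2]
r2 m[φ4→wind] = [2, 9, 4]
r2 m[φ5→sprk] = [5, 6, 6]
r2 m[φ6→sun] = [9, 4, 2]
r2 m[φ7→sun] = [0, 1, 6]
r2 m[sun→φ0] = [9, 5, 8]
r2 m[sun→φ6] = [1, 1, 6]
r2 m[sun→φ7] = [10, 4, 2]
r2 m[wind→φ1] = [2, 9, 4]
r2 m[wind→φ4] = [2, 1, 0]
r2 m[rain→φ0] = [1, 3, 0]
r2 m[rain→φ1] = [0, 1, 0]
r2 m[wet→φ2] = [0, 0, 0]
r2 m[sprk→φ0] = [9, 6, 13]
r2 m[sprk→φ2] = [5, 6, 6]
r2 m[sprk→φ5] = [4, 0, 7]
r2 m[fog→φ3] = [0, 0, 0]
r2 m[ice→φ1] = [0, 1, 2]
r2 m[ice→φ3] = [1, 1, 0]
r3 m[φ0→sun] = [10, 6, 7]
r3 m[φ0→rain] = [14, 15, 11]
r3 m[φ0→sprk] = [6, 5, 6]
r3 m[φ1→wind] = [3, 2, 1]
r3 m[φ1→rain] = [5, 6, 5]
r3 m[φ1→ice] = [5, 4, 4]
r3 m[φ2→wet] = [6, 8, 8]
r3 m[φ2→sprk] = [4, 0, 7]
r3 m[φ3→fog] = [2, 1, 2]
r3 m[φ3→ice] = [0, 1, 2]
r3 m[φ4→wind] = [2, 9, 4]
r3 m[φ5→sprk] = [5, 6, 6]
r3 m[φ6→sun] = [9, 4, 2]
r3 m[φ7→sun] = [0, 1, 6]
r3 m[sun→φ0] = [9, 5, 8]
r3 m[sun→φ6] = [1, 1, 6]
r3 m[sun→φ7] = [10, 4, 2]
r3 m[wind→φ1] = [2, 9, 4]
r3 m[wind→φ4] = [2, 1, 0]
r3 m[rain→φ0] = [1, 3, 0]
r3 m[rain→φ1] = [0, 1, 0]
r3 m[wet→φ2] = [0, 0, 0]
r3 m[sprk→φ0] = [9, 6, 13]
r3 m[sprk→φ2] = [5, 6, 6]
r3 m[sprk→φ5] = [4, 0, 7]
r3 m[fog→φ3] = [0, 0, 0]
r3 m[ice→φ1] = [0, 1, 2]
r3 m[ice→φ3] = [1, 1, 0]
r4 m[φ0→sun] = [10, 6, 7]
r4 m[φ0→rain] = [14, 15, 11]
r4 m[φ0→sprk] = [6, 5, 6]
r4 m[φ1→wind] = [3, 2, 1]
r4 m[φ1→rain] = [5, 6, 5]
r4 m[φ1→ice] = [5, 4, 4]
r4 m[φ2→wet] = [6, 8, 8]
r4 m[φ2→sprk] = [4, 0, 7]
r4 m[φ3→fog] = [2, 1, 2]
r4 m[φ3→ice] = [0, 1, 2]
r4 m[φ4→wind] = [2, 9, 4]
r4 m[φ5→sprk] = [5, 6, 6]
r4 m[φ6→sun] = [9, 4, 2]
r4 m[φ7→sun] = [0, 1, 6]
r4 m[sun→φ0] = [9, 5, 8]
r4 m[sun→φ6] = [10, 7, 13]
r4 m[sun→φ7] = [19, 10, 9]
r4 m[wind→φ1] = [2, 9, 4]
r4 m[wind→φ4] = [3, 2, 1]
r4 m[rain→φ0] = [5, 6, 5]
r4 m[rain→φ1] = [14, 15, 11]
r4 m[wet→φ2] = [0, 0, 0]
r4 m[sprk→φ0] = [9, 6, 13]
r4 m[sprk→φ2] = [11, 11, 12]
r4 m[sprk→φ5] = [10, 5, 13]
r4 m[fog→φ3] = [0, 0, 0]
r4 m[ice→φ1] = [0, 1, 2]
r4 m[ice→φ3] = [5, 4, 4]
r5 m[φ0→sun] = [13, 11, 11]
r5 m[φ0→rain] = [14, 15, 11]
r5 m[φ0→sprk] = [10, 10, 10]
r5 m[φ1→wind] = [14, 16, 12]
r5 m[φ1→rain] = [5, 6, 5]
r5 m[φ1→ice] = [16, 15, 15]
r5 m[φ2→wet] = [11, 13, 13]
r5 m[φ2→sprk] = [4, 0, 7]
r5 m[φ3→fog] = [5, 5, 5]
r5 m[φ3→ice] = [0, 1, 2]
r5 m[φ4→wind] = [2, 9, 4]
r5 m[φ5→sprk] = [5, 6, 6]
r5 m[φ6→sun] = [9, 4, 2]
r5 m[φ7→sun] = [0, 1, 6]
r5 m[sun→φ0] = [9, 5, 8]
r5 m[sun→φ6] = [10, 7, 13]
r5 m[sun→φ7] = [19, 10, 9]
r5 m[wind→φ1] = [2, 9, 4]
r5 m[wind→φ4] = [3, 2, 1]
r5 m[rain→φ0] = [5, 6, 5]
r5 m[rain→φ1] = [14, 15, 11]
r5 m[wet→φ2] = [0, 0, 0]
r5 m[sprk→φ0] = [9, 6, 13]
r5 m[sprk→φ2] = [11, 11, 12]
r5 m[sprk→φ5] = [10, 5, 13]
r5 m[fog→φ3] = [0, 0, 0]
r5 m[ice→φ1] = [0, 1, 2]
r5 m[ice→φ3] = [5, 4, 4]
r6 m[φ0→sun] = [13, 11, 11]
r6 m[φ0→rain] = [14, 15, 11]
r6 m[φ0→sprk] = [10, 10, 10]
r6 m[φ1→wind] = [14, 16, 12]
r6 m[φ1→rain] = [5, 6, 5]
r6 m[φ1→ice] = [16, 15, 15]
r6 m[φ2→wet] = [11, 13, 13]
r6 m[φ2→sprk] = [4, 0, 7]
r6 m[φ3→fog] = [5, 5, 5]
r6 m[φ3→ice] = [0, 1, 2]
r6 m[φ4→wind] = [2, 9, 4]
r6 m[φ5→sprk] = [5, 6, 6]
r6 m[φ6→sun] = [9, 4, 2]
r6 m[φ7→sun] = [0, 1, 6]
r6 m[sun→φ0] = [9, 5, 8]
r6 m[sun→φ6] = [13, 12, 17]
r6 m[sun→φ7] = [22, 15, 13]
r6 m[wind→φ1] = [2, 9, 4]
r6 m[wind→φ4] = [14, 16, 12]
r6 m[rain→φ0] = [5, 6, 5]
r6 m[rain→φ1] = [14, 15, 11]
r6 m[wet→φ2] = [0, 0, 0]
r6 m[sprk→φ0] = [9, 6, 13]
r6 m[sprk→φ2] = [15, 16, 16]
r6 m[sprk→φ5] = [14, 10, 17]
r6 m[fog→φ3] = [0, 0, 0]
r6 m[ice→φ1] = [0, 1, 2]
r6 m[ice→φ3] = [16, 15, 15]
r7 m[φ0→sun] = [13, 11, 11]
r7 m[φ0→rain] = [14, 15, 11]
r7 m[φ0→sprk] = [10, 10, 10]
r7 m[φ1→wind] = [14, 16, 12]
r7 m[φ1→rain] = [5, 6, 5]
r7 m[φ1→ice] = [16, 15, 15]
r7 m[φ2→wet] = [16, 18, 18]
r7 m[φ2→sprk] = [4, 0, 7]
r7 m[φ3→fog] = [16, 16, 16]
r7 m[φ3→ice] = [0, 1, 2]
r7 m[φ4→wind] = [2, 9, 4]
r7 m[φ5→sprk] = [5, 6, 6]
r7 m[φ6→sun] = [9, 4, 2]
r7 m[φ7→sun] = [0, 1, 6]
r7 m[sun→φ0] = [9, 5, 8]
r7 m[sun→φ6] = [13, 12, 17]
r7 m[sun→φ7] = [22, 15, 13]
r7 m[wind→φ1] = [2, 9, 4]
r7 m[wind→φ4] = [14, 16, 12]
r7 m[rain→φ0] = [5, 6, 5]
r7 m[rain→φ1] = [14, 15, 11]
r7 m[wet→φ2] = [0, 0, 0]
r7 m[sprk→φ0] = [9, 6, 13]
r7 m[sprk→φ2] = [15, 16, 16]
r7 m[sprk→φ5] = [14, 10, 17]
r7 m[fog→φ3] = [0, 0, 0]
r7 m[ice→φ1] = [0, 1, 2]
r7 m[ice→φ3] = [16, 15, 15]
r8 m[φ0→sun] = [13, 11, 11]
r8 m[φ0→rain] = [14, 15, 11]
r8 m[φ0→sprk] = [10, 10, 10]
r8 m[φ1→wind] = [14, 16, 12]
r8 m[φ1→rain] = [5, 6, 5]
r8 m[φ1→ice] = [16, 15, 15]
r8 m[φ2→wet] = [16, 18, 18]
r8 m[φ2→sprk] = [4, 0, 7]
r8 m[φ3→fog] = [16, 16, 16]
r8 m[φ3→ice] = [0, 1, 2]
r8 m[φ4→wind] = [2, 9, 4]
r8 m[φ5→sprk] = [5, 6, 6]
r8 m[φ6→sun] = [9, 4, 2]
r8 m[φ7→sun] = [0, 1, 6]
r8 m[sun→φ0] = [9, 5, 8]
r8 m[sun→φ6] = [13, 12, 17]
r8 m[sun→φ7] = [22, 15, 13]
r8 m[wind→φ1] = [2, 9, 4]
r8 m[wind→φ4] = [14, 16, 12]
r8 m[rain→φ0] = [5, 6, 5]
r8 m[rain→φ1] = [14, 15, 11]
r8 m[wet→φ2] = [0, 0, 0]
r8 m[sprk→φ0] = [9, 6, 13]
r8 m[sprk→φ2] = [15, 16, 16]
r8 m[sprk→φ5] = [14, 10, 17]
r8 m[fog→φ3] = [0, 0, 0]
r8 m[ice→φ1] = [0, 1, 2]
r8 m[ice→φ3] = [16, 15, 15]
fixed point reached at round 8
b[wet] = ⊗ incoming = [16, 18, 18]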